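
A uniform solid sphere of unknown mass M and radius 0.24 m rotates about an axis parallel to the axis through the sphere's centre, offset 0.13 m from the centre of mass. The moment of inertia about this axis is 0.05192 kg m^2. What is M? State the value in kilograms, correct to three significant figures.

1.30

I = I_cm + Md² = (2/5)MR² + Md² = M·[0.4·(0.24)² + (0.13)²] = M·0.03994.
So M = 0.05192 / 0.03994 = 1.2999 kg.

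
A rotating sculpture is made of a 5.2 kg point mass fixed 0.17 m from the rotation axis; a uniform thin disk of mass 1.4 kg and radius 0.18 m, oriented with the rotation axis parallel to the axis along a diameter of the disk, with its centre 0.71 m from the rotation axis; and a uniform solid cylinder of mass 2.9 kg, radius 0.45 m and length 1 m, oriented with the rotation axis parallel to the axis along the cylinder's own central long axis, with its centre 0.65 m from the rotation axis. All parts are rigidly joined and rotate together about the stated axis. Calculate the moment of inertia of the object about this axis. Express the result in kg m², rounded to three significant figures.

2.39

Point mass: I_cm = 0; centre at d = 0.17 m, so the parallel axis theorem gives I = 0 + (5.2)(0.17)² = 0.15028 kg m².
Thin disk: I_cm = (1/4)MR² = (1/4)(1.4)(0.18)² = 0.01134 kg m²; centre at d = 0.71 m, so the parallel axis theorem gives I = 0.01134 + (1.4)(0.71)² = 0.71708 kg m².
Solid cylinder: I_cm = (1/2)MR² = (1/2)(2.9)(0.45)² = 0.29363 kg m²; centre at d = 0.65 m, so the parallel axis theorem gives I = 0.29363 + (2.9)(0.65)² = 1.5189 kg m².
Total I = 0.15028 + 0.71708 + 1.5189 = 2.3862 kg m².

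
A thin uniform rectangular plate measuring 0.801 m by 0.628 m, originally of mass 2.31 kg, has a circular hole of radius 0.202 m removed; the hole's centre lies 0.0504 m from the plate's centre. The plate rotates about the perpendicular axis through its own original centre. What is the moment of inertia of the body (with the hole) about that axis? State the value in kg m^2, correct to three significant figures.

0.186

Unpierced body about its centre: I₀ = (1/12)M(a²+b²) = (1/12)(2.31)[(0.801)² + (0.628)²] = 0.19943 kg m^2.
The removed disk has mass m = M·πr²/(ab) = (2.31)·π(0.202)²/(0.801·0.628) = 0.58867 kg (same uniform areal density).
Its moment of inertia about the rotation axis (parallel-axis theorem): I_hole = (1/2)mr² + md² = (1/2)(0.58867)(0.202)² + (0.58867)(0.0504)² = 0.013505 kg m^2.
Treating the hole as negative mass, I = I₀ − I_hole = 0.19943 − 0.013505 = 0.18592 kg m^2.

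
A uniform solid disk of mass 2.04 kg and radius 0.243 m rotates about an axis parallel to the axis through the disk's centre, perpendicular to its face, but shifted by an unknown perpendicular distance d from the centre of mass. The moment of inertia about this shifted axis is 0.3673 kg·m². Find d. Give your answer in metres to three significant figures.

About the centre-of-mass axis, I_cm = (1/2)MR² = (1/2)(2.04)(0.243)² = 0.06023 kg·m².
Parallel axis theorem: I = I_cm + Md², so Md² = 0.3673 − 0.06023 = 0.30707 kg·m².
d = √(0.30707 / 2.04) = 0.38797 m.

0.388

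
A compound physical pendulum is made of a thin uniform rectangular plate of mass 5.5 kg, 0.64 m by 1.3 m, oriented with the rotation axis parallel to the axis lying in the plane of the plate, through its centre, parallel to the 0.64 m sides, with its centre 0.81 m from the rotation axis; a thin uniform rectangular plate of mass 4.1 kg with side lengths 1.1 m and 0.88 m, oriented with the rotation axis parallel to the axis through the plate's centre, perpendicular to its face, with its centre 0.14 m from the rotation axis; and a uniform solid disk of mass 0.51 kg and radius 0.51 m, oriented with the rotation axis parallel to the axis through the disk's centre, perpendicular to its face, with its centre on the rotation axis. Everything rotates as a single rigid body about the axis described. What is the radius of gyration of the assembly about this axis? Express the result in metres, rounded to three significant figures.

0.718

Rectangular plate: I_cm = (1/12)Mb² = (1/12)(5.5)(1.3)² = 0.77458 kg m^2; centre at d = 0.81 m, so the parallel axis theorem gives I = 0.77458 + (5.5)(0.81)² = 4.3831 kg m^2.
Rectangular plate: I_cm = (1/12)M(a²+b²) = (1/12)(4.1)[(1.1)² + (0.88)²] = 0.678 kg m^2; centre at d = 0.14 m, so the parallel axis theorem gives I = 0.678 + (4.1)(0.14)² = 0.75836 kg m^2.
Solid disk: I_cm = (1/2)MR² = (1/2)(0.51)(0.51)² = 0.066325 kg m^2; axis through the centre, so I = 0.066325 kg m^2.
Total I = 5.2078 kg m^2; total mass M = 10.11 kg.
k = √(I/M) = √(5.2078/10.11) = 0.71772 m.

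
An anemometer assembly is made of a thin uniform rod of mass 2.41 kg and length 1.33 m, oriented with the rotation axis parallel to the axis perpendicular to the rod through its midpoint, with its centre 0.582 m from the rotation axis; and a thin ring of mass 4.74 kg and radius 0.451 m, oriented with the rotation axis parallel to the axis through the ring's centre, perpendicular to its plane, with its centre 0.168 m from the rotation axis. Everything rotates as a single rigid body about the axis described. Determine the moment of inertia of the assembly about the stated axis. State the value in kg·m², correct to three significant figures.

2.27

Thin rod: I_cm = (1/12)ML² = (1/12)(2.41)(1.33)² = 0.35525 kg·m²; centre at d = 0.582 m, so the parallel axis theorem gives I = 0.35525 + (2.41)(0.582)² = 1.1716 kg·m².
Thin ring: I_cm = MR² = (4.74)(0.451)² = 0.96412 kg·m²; centre at d = 0.168 m, so the parallel axis theorem gives I = 0.96412 + (4.74)(0.168)² = 1.0979 kg·m².
Total I = 1.1716 + 1.0979 = 2.2695 kg·m².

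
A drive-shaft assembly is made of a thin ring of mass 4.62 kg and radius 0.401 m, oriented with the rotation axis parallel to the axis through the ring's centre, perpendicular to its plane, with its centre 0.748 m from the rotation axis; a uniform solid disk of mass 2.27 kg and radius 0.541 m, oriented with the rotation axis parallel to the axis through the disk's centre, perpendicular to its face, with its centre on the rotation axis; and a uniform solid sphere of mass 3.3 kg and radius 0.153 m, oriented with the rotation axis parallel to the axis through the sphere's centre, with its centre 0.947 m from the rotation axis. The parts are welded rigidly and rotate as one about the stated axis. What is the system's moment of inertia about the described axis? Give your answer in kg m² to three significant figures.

6.65

Thin ring: I_cm = MR² = (4.62)(0.401)² = 0.7429 kg m²; centre at d = 0.748 m, so I = I_cm + Md² gives I = 0.7429 + (4.62)(0.748)² = 3.3278 kg m².
Solid disk: I_cm = (1/2)MR² = (1/2)(2.27)(0.541)² = 0.33219 kg m²; axis through the centre, so I = 0.33219 kg m².
Solid sphere: I_cm = (2/5)MR² = (2/5)(3.3)(0.153)² = 0.0309 kg m²; centre at d = 0.947 m, so I = I_cm + Md² gives I = 0.0309 + (3.3)(0.947)² = 2.9904 kg m².
Total I = 3.3278 + 0.33219 + 2.9904 = 6.6504 kg m².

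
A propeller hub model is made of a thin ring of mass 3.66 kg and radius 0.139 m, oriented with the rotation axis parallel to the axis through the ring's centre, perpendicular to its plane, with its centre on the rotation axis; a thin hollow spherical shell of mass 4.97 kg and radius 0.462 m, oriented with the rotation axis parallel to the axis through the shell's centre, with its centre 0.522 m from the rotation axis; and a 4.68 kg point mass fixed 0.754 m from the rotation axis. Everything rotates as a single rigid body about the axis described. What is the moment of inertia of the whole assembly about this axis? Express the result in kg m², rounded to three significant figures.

4.79

Thin ring: I_cm = MR² = (3.66)(0.139)² = 0.070715 kg m²; axis through the centre, so I = 0.070715 kg m².
Spherical shell: I_cm = (2/3)MR² = (2/3)(4.97)(0.462)² = 0.70721 kg m²; centre at d = 0.522 m, so I = I_cm + Md² gives I = 0.70721 + (4.97)(0.522)² = 2.0615 kg m².
Point mass: I_cm = 0; centre at d = 0.754 m, so I = I_cm + Md² gives I = 0 + (4.68)(0.754)² = 2.6607 kg m².
Total I = 0.070715 + 2.0615 + 2.6607 = 4.7928 kg m².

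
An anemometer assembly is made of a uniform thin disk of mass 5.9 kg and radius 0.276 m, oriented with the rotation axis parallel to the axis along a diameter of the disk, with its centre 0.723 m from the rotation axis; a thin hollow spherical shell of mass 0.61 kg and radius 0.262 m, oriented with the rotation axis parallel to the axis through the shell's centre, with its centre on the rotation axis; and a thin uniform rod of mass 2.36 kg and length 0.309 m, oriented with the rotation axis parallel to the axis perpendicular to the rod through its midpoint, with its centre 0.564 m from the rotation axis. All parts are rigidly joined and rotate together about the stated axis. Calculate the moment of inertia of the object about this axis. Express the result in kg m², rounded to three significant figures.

Thin disk: I_cm = (1/4)MR² = (1/4)(5.9)(0.276)² = 0.11236 kg m²; centre at d = 0.723 m, so the parallel axis theorem gives I = 0.11236 + (5.9)(0.723)² = 3.1965 kg m².
Spherical shell: I_cm = (2/3)MR² = (2/3)(0.61)(0.262)² = 0.027915 kg m²; axis through the centre, so I = 0.027915 kg m².
Thin rod: I_cm = (1/12)ML² = (1/12)(2.36)(0.309)² = 0.018778 kg m²; centre at d = 0.564 m, so the parallel axis theorem gives I = 0.018778 + (2.36)(0.564)² = 0.76948 kg m².
Total I = 3.1965 + 0.027915 + 0.76948 = 3.9939 kg m².

3.99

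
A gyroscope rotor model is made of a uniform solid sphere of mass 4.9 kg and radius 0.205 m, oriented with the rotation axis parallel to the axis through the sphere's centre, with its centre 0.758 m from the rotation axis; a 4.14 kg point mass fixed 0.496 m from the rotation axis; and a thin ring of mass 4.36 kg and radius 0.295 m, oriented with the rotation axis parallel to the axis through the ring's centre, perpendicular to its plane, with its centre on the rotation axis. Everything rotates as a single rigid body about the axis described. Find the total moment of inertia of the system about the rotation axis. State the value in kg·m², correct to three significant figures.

4.30

Solid sphere: I_cm = (2/5)MR² = (2/5)(4.9)(0.205)² = 0.082369 kg·m²; centre at d = 0.758 m, so I = I_cm + Md² gives I = 0.082369 + (4.9)(0.758)² = 2.8977 kg·m².
Point mass: I_cm = 0; centre at d = 0.496 m, so I = I_cm + Md² gives I = 0 + (4.14)(0.496)² = 1.0185 kg·m².
Thin ring: I_cm = MR² = (4.36)(0.295)² = 0.37943 kg·m²; axis through the centre, so I = 0.37943 kg·m².
Total I = 2.8977 + 1.0185 + 0.37943 = 4.2957 kg·m².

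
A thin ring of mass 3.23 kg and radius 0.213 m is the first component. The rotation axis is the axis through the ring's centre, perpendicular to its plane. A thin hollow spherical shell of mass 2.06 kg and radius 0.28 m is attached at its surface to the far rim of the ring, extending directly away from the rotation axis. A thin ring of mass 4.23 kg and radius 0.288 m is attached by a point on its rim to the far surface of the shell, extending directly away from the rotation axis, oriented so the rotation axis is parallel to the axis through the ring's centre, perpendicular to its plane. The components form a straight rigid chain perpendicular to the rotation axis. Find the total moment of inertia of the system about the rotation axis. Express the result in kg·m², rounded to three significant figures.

Thin ring: I_cm = MR² = (3.23)(0.213)² = 0.14654 kg·m²; axis through the centre, so I = 0.14654 kg·m².
Spherical shell: I_cm = (2/3)MR² = (2/3)(2.06)(0.28)² = 0.10767 kg·m²; centre at d = 0.213 + 0.28 = 0.493 m, so I = I_cm + Md² gives I = 0.10767 + (2.06)(0.493)² = 0.60835 kg·m².
Thin ring: I_cm = MR² = (4.23)(0.288)² = 0.35085 kg·m²; centre at d = 0.213 + 0.28 + 0.28 + 0.288 = 1.061 m, so I = I_cm + Md² gives I = 0.35085 + (4.23)(1.061)² = 5.1127 kg·m².
Total I = 0.14654 + 0.60835 + 5.1127 = 5.8675 kg·m².

5.87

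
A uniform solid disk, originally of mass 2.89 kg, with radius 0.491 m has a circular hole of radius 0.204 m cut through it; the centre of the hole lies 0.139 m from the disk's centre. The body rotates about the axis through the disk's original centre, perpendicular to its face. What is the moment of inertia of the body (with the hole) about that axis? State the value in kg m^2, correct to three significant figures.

Unpierced body about its centre: I₀ = (1/2)MR² = (1/2)(2.89)(0.491)² = 0.34836 kg m^2.
The removed disk has mass m = M·(r/R)² = (2.89)(0.204/0.491)² = 0.49888 kg (same uniform areal density).
Its moment of inertia about the rotation axis (parallel-axis theorem): I_hole = (1/2)mr² + md² = (1/2)(0.49888)(0.204)² + (0.49888)(0.139)² = 0.02002 kg m^2.
Treating the hole as negative mass, I = I₀ − I_hole = 0.34836 − 0.02002 = 0.32834 kg m^2.

0.328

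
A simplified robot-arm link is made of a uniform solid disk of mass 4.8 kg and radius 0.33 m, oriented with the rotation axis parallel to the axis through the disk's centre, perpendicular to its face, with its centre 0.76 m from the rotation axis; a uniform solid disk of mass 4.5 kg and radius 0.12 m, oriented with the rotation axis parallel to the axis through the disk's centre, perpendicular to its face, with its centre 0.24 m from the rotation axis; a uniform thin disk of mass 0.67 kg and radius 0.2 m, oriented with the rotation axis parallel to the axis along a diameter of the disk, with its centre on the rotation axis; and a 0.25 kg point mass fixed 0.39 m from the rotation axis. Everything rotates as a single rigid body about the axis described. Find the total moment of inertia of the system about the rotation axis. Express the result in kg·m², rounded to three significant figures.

3.37

Solid disk: I_cm = (1/2)MR² = (1/2)(4.8)(0.33)² = 0.26136 kg·m²; centre at d = 0.76 m, so I = I_cm + Md² gives I = 0.26136 + (4.8)(0.76)² = 3.0338 kg·m².
Solid disk: I_cm = (1/2)MR² = (1/2)(4.5)(0.12)² = 0.0324 kg·m²; centre at d = 0.24 m, so I = I_cm + Md² gives I = 0.0324 + (4.5)(0.24)² = 0.2916 kg·m².
Thin disk: I_cm = (1/4)MR² = (1/4)(0.67)(0.2)² = 0.0067 kg·m²; axis through the centre, so I = 0.0067 kg·m².
Point mass: I_cm = 0; centre at d = 0.39 m, so I = I_cm + Md² gives I = 0 + (0.25)(0.39)² = 0.038025 kg·m².
Total I = 3.0338 + 0.2916 + 0.0067 + 0.038025 = 3.3702 kg·m².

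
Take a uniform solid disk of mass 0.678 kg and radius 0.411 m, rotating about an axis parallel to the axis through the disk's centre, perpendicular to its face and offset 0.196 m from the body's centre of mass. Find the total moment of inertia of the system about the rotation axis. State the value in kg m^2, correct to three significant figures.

0.0833

I_cm = (1/2)MR² = (1/2)(0.678)(0.411)² = 0.057264 kg m^2; centre at d = 0.196 m, so the parallel axis theorem gives I = 0.057264 + (0.678)(0.196)² = 0.08331 kg m^2.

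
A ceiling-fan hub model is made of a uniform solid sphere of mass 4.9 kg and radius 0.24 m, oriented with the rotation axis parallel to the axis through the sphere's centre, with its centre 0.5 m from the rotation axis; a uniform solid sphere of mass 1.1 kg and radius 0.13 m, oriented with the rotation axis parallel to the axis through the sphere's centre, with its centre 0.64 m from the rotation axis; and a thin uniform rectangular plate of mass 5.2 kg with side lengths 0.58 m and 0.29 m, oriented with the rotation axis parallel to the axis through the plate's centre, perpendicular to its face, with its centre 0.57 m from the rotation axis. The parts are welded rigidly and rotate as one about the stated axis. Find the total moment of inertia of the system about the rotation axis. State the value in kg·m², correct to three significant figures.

3.67

Solid sphere: I_cm = (2/5)MR² = (2/5)(4.9)(0.24)² = 0.1129 kg·m²; centre at d = 0.5 m, so I = I_cm + Md² gives I = 0.1129 + (4.9)(0.5)² = 1.3379 kg·m².
Solid sphere: I_cm = (2/5)MR² = (2/5)(1.1)(0.13)² = 0.007436 kg·m²; centre at d = 0.64 m, so I = I_cm + Md² gives I = 0.007436 + (1.1)(0.64)² = 0.458 kg·m².
Rectangular plate: I_cm = (1/12)M(a²+b²) = (1/12)(5.2)[(0.58)² + (0.29)²] = 0.18222 kg·m²; centre at d = 0.57 m, so I = I_cm + Md² gives I = 0.18222 + (5.2)(0.57)² = 1.8717 kg·m².
Total I = 1.3379 + 0.458 + 1.8717 = 3.6676 kg·m².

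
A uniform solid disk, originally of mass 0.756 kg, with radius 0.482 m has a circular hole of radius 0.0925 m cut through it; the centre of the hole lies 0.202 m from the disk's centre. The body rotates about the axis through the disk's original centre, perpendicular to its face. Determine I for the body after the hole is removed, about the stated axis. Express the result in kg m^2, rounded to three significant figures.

Unpierced body about its centre: I₀ = (1/2)MR² = (1/2)(0.756)(0.482)² = 0.087818 kg m^2.
The removed disk has mass m = M·(r/R)² = (0.756)(0.0925/0.482)² = 0.027843 kg (same uniform areal density).
Its moment of inertia about the rotation axis (parallel-axis theorem): I_hole = (1/2)mr² + md² = (1/2)(0.027843)(0.0925)² + (0.027843)(0.202)² = 0.0012552 kg m^2.
Treating the hole as negative mass, I = I₀ − I_hole = 0.087818 − 0.0012552 = 0.086563 kg m^2.

0.0866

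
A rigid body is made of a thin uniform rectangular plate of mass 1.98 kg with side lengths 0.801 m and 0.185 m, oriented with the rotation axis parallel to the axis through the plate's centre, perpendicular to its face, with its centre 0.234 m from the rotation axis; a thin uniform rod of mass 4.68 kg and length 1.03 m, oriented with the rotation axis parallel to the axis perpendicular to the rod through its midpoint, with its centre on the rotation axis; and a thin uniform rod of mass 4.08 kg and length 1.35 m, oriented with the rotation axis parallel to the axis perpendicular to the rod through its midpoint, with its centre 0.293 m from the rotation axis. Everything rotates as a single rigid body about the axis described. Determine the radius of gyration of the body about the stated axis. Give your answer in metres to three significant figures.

0.386

Rectangular plate: I_cm = (1/12)M(a²+b²) = (1/12)(1.98)[(0.801)² + (0.185)²] = 0.11151 kg m²; centre at d = 0.234 m, so I = I_cm + Md² gives I = 0.11151 + (1.98)(0.234)² = 0.21993 kg m².
Thin rod: I_cm = (1/12)ML² = (1/12)(4.68)(1.03)² = 0.41375 kg m²; axis through the centre, so I = 0.41375 kg m².
Thin rod: I_cm = (1/12)ML² = (1/12)(4.08)(1.35)² = 0.61965 kg m²; centre at d = 0.293 m, so I = I_cm + Md² gives I = 0.61965 + (4.08)(0.293)² = 0.96991 kg m².
Total I = 1.6036 kg m²; total mass M = 10.74 kg.
k = √(I/M) = √(1.6036/10.74) = 0.38641 m.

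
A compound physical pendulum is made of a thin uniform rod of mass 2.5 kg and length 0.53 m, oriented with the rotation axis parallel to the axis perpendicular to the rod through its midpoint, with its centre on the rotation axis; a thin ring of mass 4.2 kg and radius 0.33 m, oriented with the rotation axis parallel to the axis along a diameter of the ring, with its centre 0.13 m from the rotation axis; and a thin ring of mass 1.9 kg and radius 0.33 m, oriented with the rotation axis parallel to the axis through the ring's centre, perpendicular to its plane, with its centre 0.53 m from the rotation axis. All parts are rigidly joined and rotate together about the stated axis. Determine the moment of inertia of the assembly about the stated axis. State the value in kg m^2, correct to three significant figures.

1.10

Thin rod: I_cm = (1/12)ML² = (1/12)(2.5)(0.53)² = 0.058521 kg m^2; axis through the centre, so I = 0.058521 kg m^2.
Thin ring: I_cm = (1/2)MR² = (1/2)(4.2)(0.33)² = 0.22869 kg m^2; centre at d = 0.13 m, so I = I_cm + Md² gives I = 0.22869 + (4.2)(0.13)² = 0.29967 kg m^2.
Thin ring: I_cm = MR² = (1.9)(0.33)² = 0.20691 kg m^2; centre at d = 0.53 m, so I = I_cm + Md² gives I = 0.20691 + (1.9)(0.53)² = 0.74062 kg m^2.
Total I = 0.058521 + 0.29967 + 0.74062 = 1.0988 kg m^2.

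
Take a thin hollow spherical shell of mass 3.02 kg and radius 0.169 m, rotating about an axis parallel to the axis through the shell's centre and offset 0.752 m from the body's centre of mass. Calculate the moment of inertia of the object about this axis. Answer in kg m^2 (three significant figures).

I_cm = (2/3)MR² = (2/3)(3.02)(0.169)² = 0.057503 kg m^2; centre at d = 0.752 m, so I = I_cm + Md² gives I = 0.057503 + (3.02)(0.752)² = 1.7653 kg m^2.

1.77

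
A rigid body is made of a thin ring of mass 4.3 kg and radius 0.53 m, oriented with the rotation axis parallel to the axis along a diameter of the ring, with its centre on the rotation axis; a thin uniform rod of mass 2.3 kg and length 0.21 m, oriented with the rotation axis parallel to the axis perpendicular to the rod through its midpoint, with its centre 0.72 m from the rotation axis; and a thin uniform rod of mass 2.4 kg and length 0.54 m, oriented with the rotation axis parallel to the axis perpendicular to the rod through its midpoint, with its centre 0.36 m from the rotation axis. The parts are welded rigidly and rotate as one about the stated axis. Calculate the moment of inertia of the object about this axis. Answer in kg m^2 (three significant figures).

Thin ring: I_cm = (1/2)MR² = (1/2)(4.3)(0.53)² = 0.60394 kg m^2; axis through the centre, so I = 0.60394 kg m^2.
Thin rod: I_cm = (1/12)ML² = (1/12)(2.3)(0.21)² = 0.0084525 kg m^2; centre at d = 0.72 m, so I = I_cm + Md² gives I = 0.0084525 + (2.3)(0.72)² = 1.2008 kg m^2.
Thin rod: I_cm = (1/12)ML² = (1/12)(2.4)(0.54)² = 0.05832 kg m^2; centre at d = 0.36 m, so I = I_cm + Md² gives I = 0.05832 + (2.4)(0.36)² = 0.36936 kg m^2.
Total I = 0.60394 + 1.2008 + 0.36936 = 2.1741 kg m^2.

2.17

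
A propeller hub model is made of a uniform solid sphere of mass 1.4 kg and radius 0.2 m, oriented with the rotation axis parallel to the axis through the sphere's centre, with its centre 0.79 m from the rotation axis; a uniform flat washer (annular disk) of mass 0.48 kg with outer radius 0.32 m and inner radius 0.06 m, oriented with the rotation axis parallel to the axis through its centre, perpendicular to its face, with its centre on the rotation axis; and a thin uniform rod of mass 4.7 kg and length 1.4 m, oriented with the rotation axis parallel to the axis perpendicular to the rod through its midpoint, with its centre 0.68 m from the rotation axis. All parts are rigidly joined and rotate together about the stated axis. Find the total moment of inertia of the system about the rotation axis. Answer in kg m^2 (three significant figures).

3.86

Solid sphere: I_cm = (2/5)MR² = (2/5)(1.4)(0.2)² = 0.0224 kg m^2; centre at d = 0.79 m, so I = I_cm + Md² gives I = 0.0224 + (1.4)(0.79)² = 0.89614 kg m^2.
Annular disk: I_cm = (1/2)M(R²+r²) = (1/2)(0.48)[(0.32)² + (0.06)²] = 0.02544 kg m^2; axis through the centre, so I = 0.02544 kg m^2.
Thin rod: I_cm = (1/12)ML² = (1/12)(4.7)(1.4)² = 0.76767 kg m^2; centre at d = 0.68 m, so I = I_cm + Md² gives I = 0.76767 + (4.7)(0.68)² = 2.9409 kg m^2.
Total I = 0.89614 + 0.02544 + 2.9409 = 3.8625 kg m^2.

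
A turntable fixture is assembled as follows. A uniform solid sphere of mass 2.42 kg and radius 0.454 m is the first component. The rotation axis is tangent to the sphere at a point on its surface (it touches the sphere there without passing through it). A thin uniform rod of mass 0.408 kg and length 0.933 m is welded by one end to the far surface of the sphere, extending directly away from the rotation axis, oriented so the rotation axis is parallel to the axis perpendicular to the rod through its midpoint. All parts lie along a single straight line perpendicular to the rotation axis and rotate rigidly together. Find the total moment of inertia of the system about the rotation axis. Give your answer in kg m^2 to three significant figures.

1.50

Solid sphere: I_cm = (2/5)MR² = (2/5)(2.42)(0.454)² = 0.19952 kg m^2; centre at d = 0.454 m, so I = I_cm + Md² gives I = 0.19952 + (2.42)(0.454)² = 0.69832 kg m^2.
Thin rod: I_cm = (1/12)ML² = (1/12)(0.408)(0.933)² = 0.029597 kg m^2; centre at d = 0.454 + 0.454 + 0.4665 = 1.3745 m, so I = I_cm + Md² gives I = 0.029597 + (0.408)(1.3745)² = 0.80041 kg m^2.
Total I = 0.69832 + 0.80041 = 1.4987 kg m^2.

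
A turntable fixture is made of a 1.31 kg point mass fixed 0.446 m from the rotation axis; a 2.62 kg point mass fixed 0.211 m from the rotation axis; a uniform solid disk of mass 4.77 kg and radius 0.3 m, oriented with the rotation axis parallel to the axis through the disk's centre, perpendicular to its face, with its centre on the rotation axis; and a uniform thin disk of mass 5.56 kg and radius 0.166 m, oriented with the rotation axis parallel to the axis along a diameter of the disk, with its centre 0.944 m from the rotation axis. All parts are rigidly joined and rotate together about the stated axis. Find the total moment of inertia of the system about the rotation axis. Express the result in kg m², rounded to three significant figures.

5.58

Point mass: I_cm = 0; centre at d = 0.446 m, so I = I_cm + Md² gives I = 0 + (1.31)(0.446)² = 0.26058 kg m².
Point mass: I_cm = 0; centre at d = 0.211 m, so I = I_cm + Md² gives I = 0 + (2.62)(0.211)² = 0.11665 kg m².
Solid disk: I_cm = (1/2)MR² = (1/2)(4.77)(0.3)² = 0.21465 kg m²; axis through the centre, so I = 0.21465 kg m².
Thin disk: I_cm = (1/4)MR² = (1/4)(5.56)(0.166)² = 0.038303 kg m²; centre at d = 0.944 m, so I = I_cm + Md² gives I = 0.038303 + (5.56)(0.944)² = 4.993 kg m².
Total I = 0.26058 + 0.11665 + 0.21465 + 4.993 = 5.5849 kg m².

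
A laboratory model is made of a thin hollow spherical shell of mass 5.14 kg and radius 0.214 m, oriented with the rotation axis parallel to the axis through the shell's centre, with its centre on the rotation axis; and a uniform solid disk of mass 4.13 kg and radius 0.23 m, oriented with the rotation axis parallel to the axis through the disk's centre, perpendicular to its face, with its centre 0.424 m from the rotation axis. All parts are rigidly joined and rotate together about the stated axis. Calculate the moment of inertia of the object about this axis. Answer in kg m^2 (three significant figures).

Spherical shell: I_cm = (2/3)MR² = (2/3)(5.14)(0.214)² = 0.15693 kg m^2; axis through the centre, so I = 0.15693 kg m^2.
Solid disk: I_cm = (1/2)MR² = (1/2)(4.13)(0.23)² = 0.10924 kg m^2; centre at d = 0.424 m, so I = I_cm + Md² gives I = 0.10924 + (4.13)(0.424)² = 0.85171 kg m^2.
Total I = 0.15693 + 0.85171 = 1.0086 kg m^2.

1.01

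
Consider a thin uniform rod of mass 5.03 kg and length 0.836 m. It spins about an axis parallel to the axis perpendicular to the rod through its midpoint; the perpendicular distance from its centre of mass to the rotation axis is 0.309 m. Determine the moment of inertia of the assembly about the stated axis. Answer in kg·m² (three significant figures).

I_cm = (1/12)ML² = (1/12)(5.03)(0.836)² = 0.29295 kg·m²; centre at d = 0.309 m, so the parallel axis theorem gives I = 0.29295 + (5.03)(0.309)² = 0.77322 kg·m².

0.773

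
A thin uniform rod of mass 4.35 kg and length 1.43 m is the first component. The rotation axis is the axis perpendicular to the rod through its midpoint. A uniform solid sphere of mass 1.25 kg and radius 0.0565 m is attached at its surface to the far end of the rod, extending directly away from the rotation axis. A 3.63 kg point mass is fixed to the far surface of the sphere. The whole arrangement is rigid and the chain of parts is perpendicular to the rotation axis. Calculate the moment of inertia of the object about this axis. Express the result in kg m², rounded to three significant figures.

Thin rod: I_cm = (1/12)ML² = (1/12)(4.35)(1.43)² = 0.74128 kg m²; axis through the centre, so I = 0.74128 kg m².
Solid sphere: I_cm = (2/5)MR² = (2/5)(1.25)(0.0565)² = 0.0015961 kg m²; centre at d = 0.715 + 0.0565 = 0.7715 m, so I = I_cm + Md² gives I = 0.0015961 + (1.25)(0.7715)² = 0.74561 kg m².
Point mass: I_cm = 0; centre at d = 0.715 + 0.0565 + 0.0565 = 0.828 m, so I = I_cm + Md² gives I = 0 + (3.63)(0.828)² = 2.4887 kg m².
Total I = 0.74128 + 0.74561 + 2.4887 = 3.9756 kg m².

3.98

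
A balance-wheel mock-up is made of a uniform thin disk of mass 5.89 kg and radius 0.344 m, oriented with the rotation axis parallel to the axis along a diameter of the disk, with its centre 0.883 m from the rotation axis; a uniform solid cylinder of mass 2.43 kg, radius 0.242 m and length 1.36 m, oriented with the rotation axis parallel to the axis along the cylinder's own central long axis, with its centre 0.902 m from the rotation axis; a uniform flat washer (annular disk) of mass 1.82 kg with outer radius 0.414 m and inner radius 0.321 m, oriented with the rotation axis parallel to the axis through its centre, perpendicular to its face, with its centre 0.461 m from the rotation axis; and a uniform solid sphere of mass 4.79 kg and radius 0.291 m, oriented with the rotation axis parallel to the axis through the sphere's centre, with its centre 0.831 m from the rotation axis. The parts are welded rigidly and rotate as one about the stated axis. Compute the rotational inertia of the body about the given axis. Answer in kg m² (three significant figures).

10.9

Thin disk: I_cm = (1/4)MR² = (1/4)(5.89)(0.344)² = 0.17425 kg m²; centre at d = 0.883 m, so I = I_cm + Md² gives I = 0.17425 + (5.89)(0.883)² = 4.7666 kg m².
Solid cylinder: I_cm = (1/2)MR² = (1/2)(2.43)(0.242)² = 0.071155 kg m²; centre at d = 0.902 m, so I = I_cm + Md² gives I = 0.071155 + (2.43)(0.902)² = 2.0482 kg m².
Annular disk: I_cm = (1/2)M(R²+r²) = (1/2)(1.82)[(0.414)² + (0.321)²] = 0.24974 kg m²; centre at d = 0.461 m, so I = I_cm + Md² gives I = 0.24974 + (1.82)(0.461)² = 0.63653 kg m².
Solid sphere: I_cm = (2/5)MR² = (2/5)(4.79)(0.291)² = 0.16225 kg m²; centre at d = 0.831 m, so I = I_cm + Md² gives I = 0.16225 + (4.79)(0.831)² = 3.47 kg m².
Total I = 4.7666 + 2.0482 + 0.63653 + 3.47 = 10.921 kg m².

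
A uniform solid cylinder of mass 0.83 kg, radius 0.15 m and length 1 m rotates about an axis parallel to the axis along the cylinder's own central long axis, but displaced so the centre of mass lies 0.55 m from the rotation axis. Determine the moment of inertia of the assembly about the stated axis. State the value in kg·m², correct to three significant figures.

0.260

I_cm = (1/2)MR² = (1/2)(0.83)(0.15)² = 0.0093375 kg·m²; centre at d = 0.55 m, so I = I_cm + Md² gives I = 0.0093375 + (0.83)(0.55)² = 0.26041 kg·m².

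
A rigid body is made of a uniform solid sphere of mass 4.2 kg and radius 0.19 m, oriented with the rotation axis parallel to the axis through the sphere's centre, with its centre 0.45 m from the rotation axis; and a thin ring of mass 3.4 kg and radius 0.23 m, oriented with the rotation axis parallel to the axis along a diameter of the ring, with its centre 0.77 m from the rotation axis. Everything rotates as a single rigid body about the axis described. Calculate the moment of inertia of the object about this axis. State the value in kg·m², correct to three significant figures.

3.02

Solid sphere: I_cm = (2/5)MR² = (2/5)(4.2)(0.19)² = 0.060648 kg·m²; centre at d = 0.45 m, so I = I_cm + Md² gives I = 0.060648 + (4.2)(0.45)² = 0.91115 kg·m².
Thin ring: I_cm = (1/2)MR² = (1/2)(3.4)(0.23)² = 0.08993 kg·m²; centre at d = 0.77 m, so I = I_cm + Md² gives I = 0.08993 + (3.4)(0.77)² = 2.1058 kg·m².
Total I = 0.91115 + 2.1058 = 3.0169 kg·m².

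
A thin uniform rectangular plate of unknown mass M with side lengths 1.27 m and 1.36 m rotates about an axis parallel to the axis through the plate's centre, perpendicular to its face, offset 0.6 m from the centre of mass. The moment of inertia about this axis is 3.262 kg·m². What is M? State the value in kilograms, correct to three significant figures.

I = I_cm + Md² = (1/12)M(a²+b²) + Md² = M·[0.0833333·[(1.27)² + (1.36)²] + (0.6)²] = M·0.64854.
So M = 3.262 / 0.64854 = 5.0297 kg.

5.03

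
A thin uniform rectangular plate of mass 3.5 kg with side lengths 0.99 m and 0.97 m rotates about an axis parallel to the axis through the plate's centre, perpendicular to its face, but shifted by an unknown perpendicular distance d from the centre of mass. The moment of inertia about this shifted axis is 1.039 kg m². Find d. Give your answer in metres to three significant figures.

0.370

About the centre-of-mass axis, I_cm = (1/12)M(a²+b²) = (1/12)(3.5)[(0.99)² + (0.97)²] = 0.56029 kg m².
Parallel axis theorem: I = I_cm + Md², so Md² = 1.039 − 0.56029 = 0.47871 kg m².
d = √(0.47871 / 3.5) = 0.36983 m.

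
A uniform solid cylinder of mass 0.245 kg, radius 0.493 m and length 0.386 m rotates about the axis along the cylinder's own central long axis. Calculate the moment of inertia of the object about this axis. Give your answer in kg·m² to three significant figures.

I_cm = (1/2)MR² = (1/2)(0.245)(0.493)² = 0.029774 kg·m²; axis through the centre, so I = 0.029774 kg·m².

0.0298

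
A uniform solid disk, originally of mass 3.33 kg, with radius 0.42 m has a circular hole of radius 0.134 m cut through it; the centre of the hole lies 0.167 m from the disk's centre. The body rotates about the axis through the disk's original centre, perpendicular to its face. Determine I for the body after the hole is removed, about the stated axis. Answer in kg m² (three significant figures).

0.281

Unpierced body about its centre: I₀ = (1/2)MR² = (1/2)(3.33)(0.42)² = 0.29371 kg m².
The removed disk has mass m = M·(r/R)² = (3.33)(0.134/0.42)² = 0.33897 kg (same uniform areal density).
Its moment of inertia about the rotation axis (parallel-axis theorem): I_hole = (1/2)mr² + md² = (1/2)(0.33897)(0.134)² + (0.33897)(0.167)² = 0.012497 kg m².
Treating the hole as negative mass, I = I₀ − I_hole = 0.29371 − 0.012497 = 0.28121 kg m².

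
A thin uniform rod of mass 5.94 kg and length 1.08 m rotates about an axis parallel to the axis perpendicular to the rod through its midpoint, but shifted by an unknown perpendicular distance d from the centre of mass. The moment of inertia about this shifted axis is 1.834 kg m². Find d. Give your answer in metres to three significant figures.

0.460

About the centre-of-mass axis, I_cm = (1/12)ML² = (1/12)(5.94)(1.08)² = 0.57737 kg m².
Parallel axis theorem: I = I_cm + Md², so Md² = 1.834 − 0.57737 = 1.2566 kg m².
d = √(1.2566 / 5.94) = 0.45995 m.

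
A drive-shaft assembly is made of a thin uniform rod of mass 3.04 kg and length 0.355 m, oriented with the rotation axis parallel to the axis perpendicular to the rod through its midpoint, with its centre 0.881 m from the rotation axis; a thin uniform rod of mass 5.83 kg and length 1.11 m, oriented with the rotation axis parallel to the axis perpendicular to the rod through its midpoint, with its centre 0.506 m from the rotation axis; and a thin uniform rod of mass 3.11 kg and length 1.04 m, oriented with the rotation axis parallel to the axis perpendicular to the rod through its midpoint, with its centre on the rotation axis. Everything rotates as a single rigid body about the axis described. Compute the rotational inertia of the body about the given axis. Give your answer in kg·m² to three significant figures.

4.76

Thin rod: I_cm = (1/12)ML² = (1/12)(3.04)(0.355)² = 0.031926 kg·m²; centre at d = 0.881 m, so I = I_cm + Md² gives I = 0.031926 + (3.04)(0.881)² = 2.3915 kg·m².
Thin rod: I_cm = (1/12)ML² = (1/12)(5.83)(1.11)² = 0.5986 kg·m²; centre at d = 0.506 m, so I = I_cm + Md² gives I = 0.5986 + (5.83)(0.506)² = 2.0913 kg·m².
Thin rod: I_cm = (1/12)ML² = (1/12)(3.11)(1.04)² = 0.28031 kg·m²; axis through the centre, so I = 0.28031 kg·m².
Total I = 2.3915 + 2.0913 + 0.28031 = 4.7631 kg·m².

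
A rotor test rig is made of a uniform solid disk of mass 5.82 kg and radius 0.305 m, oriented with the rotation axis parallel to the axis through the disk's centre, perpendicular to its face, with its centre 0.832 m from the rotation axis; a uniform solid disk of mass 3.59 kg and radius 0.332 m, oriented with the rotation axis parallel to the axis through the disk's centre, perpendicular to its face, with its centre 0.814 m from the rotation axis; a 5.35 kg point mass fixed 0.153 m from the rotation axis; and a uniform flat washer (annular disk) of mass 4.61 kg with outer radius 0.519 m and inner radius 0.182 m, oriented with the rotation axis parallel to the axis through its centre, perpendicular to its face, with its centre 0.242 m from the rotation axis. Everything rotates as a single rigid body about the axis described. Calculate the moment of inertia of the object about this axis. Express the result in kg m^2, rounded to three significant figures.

Solid disk: I_cm = (1/2)MR² = (1/2)(5.82)(0.305)² = 0.2707 kg m^2; centre at d = 0.832 m, so I = I_cm + Md² gives I = 0.2707 + (5.82)(0.832)² = 4.2994 kg m^2.
Solid disk: I_cm = (1/2)MR² = (1/2)(3.59)(0.332)² = 0.19785 kg m^2; centre at d = 0.814 m, so I = I_cm + Md² gives I = 0.19785 + (3.59)(0.814)² = 2.5766 kg m^2.
Point mass: I_cm = 0; centre at d = 0.153 m, so I = I_cm + Md² gives I = 0 + (5.35)(0.153)² = 0.12524 kg m^2.
Annular disk: I_cm = (1/2)M(R²+r²) = (1/2)(4.61)[(0.519)² + (0.182)²] = 0.69723 kg m^2; centre at d = 0.242 m, so I = I_cm + Md² gives I = 0.69723 + (4.61)(0.242)² = 0.96721 kg m^2.
Total I = 4.2994 + 2.5766 + 0.12524 + 0.96721 = 7.9685 kg m^2.

7.97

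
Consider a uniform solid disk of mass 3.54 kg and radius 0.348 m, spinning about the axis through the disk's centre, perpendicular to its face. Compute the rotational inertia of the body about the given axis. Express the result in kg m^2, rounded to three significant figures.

0.214

I_cm = (1/2)MR² = (1/2)(3.54)(0.348)² = 0.21435 kg m^2; axis through the centre, so I = 0.21435 kg m^2.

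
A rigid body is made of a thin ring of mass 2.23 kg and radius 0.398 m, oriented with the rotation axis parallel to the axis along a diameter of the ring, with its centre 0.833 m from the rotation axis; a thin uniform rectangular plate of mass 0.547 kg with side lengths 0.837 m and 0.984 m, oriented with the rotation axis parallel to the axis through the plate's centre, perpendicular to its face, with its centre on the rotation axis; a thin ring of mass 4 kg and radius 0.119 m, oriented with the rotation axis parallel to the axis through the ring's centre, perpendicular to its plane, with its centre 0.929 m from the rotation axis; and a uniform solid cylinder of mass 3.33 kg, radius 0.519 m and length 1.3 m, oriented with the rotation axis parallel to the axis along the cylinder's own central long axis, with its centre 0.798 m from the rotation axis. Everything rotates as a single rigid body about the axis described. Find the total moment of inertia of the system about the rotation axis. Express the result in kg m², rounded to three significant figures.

7.88

Thin ring: I_cm = (1/2)MR² = (1/2)(2.23)(0.398)² = 0.17662 kg m²; centre at d = 0.833 m, so the parallel axis theorem gives I = 0.17662 + (2.23)(0.833)² = 1.724 kg m².
Rectangular plate: I_cm = (1/12)M(a²+b²) = (1/12)(0.547)[(0.837)² + (0.984)²] = 0.076071 kg m²; axis through the centre, so I = 0.076071 kg m².
Thin ring: I_cm = MR² = (4)(0.119)² = 0.056644 kg m²; centre at d = 0.929 m, so the parallel axis theorem gives I = 0.056644 + (4)(0.929)² = 3.5088 kg m².
Solid cylinder: I_cm = (1/2)MR² = (1/2)(3.33)(0.519)² = 0.44849 kg m²; centre at d = 0.798 m, so the parallel axis theorem gives I = 0.44849 + (3.33)(0.798)² = 2.569 kg m².
Total I = 1.724 + 0.076071 + 3.5088 + 2.569 = 7.8779 kg m².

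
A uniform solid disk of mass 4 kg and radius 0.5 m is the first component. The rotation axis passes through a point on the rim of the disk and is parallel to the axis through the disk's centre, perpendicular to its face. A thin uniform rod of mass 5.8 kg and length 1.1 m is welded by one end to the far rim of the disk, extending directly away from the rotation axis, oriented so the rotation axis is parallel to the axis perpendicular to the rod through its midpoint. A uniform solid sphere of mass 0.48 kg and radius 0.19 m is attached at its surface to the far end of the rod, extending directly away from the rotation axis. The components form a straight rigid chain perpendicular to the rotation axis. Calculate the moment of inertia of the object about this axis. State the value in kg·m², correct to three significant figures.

18.5

Solid disk: I_cm = (1/2)MR² = (1/2)(4)(0.5)² = 0.5 kg·m²; centre at d = 0.5 m, so I = I_cm + Md² gives I = 0.5 + (4)(0.5)² = 1.5 kg·m².
Thin rod: I_cm = (1/12)ML² = (1/12)(5.8)(1.1)² = 0.58483 kg·m²; centre at d = 0.5 + 0.5 + 0.55 = 1.55 m, so I = I_cm + Md² gives I = 0.58483 + (5.8)(1.55)² = 14.519 kg·m².
Solid sphere: I_cm = (2/5)MR² = (2/5)(0.48)(0.19)² = 0.0069312 kg·m²; centre at d = 0.5 + 0.5 + 0.55 + 0.55 + 0.19 = 2.29 m, so I = I_cm + Md² gives I = 0.0069312 + (0.48)(2.29)² = 2.5241 kg·m².
Total I = 1.5 + 14.519 + 2.5241 = 18.543 kg·m².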